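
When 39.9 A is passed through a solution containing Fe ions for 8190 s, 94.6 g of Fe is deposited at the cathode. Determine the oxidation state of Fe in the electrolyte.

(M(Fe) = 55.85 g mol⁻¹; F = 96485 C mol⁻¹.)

Q = I·t = 39.90 A × 8190.0 s = 326800 C, so n(e⁻) = 326800/96485 = 3.387 mol.
n(Fe) deposited = 94.6 / 55.85 = 1.694 mol.
Electrons per atom = n(e⁻)/n(Fe) = 3.387 / 1.694 = 2.00 ≈ 2, so the ion is Fe²⁺.

+2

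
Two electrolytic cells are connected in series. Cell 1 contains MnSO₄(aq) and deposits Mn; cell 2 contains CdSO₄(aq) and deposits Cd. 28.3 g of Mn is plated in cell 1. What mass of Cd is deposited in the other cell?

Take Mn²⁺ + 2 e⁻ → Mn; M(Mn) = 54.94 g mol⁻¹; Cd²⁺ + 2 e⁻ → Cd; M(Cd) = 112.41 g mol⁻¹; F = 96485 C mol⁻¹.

n(Mn) = 28.3 / 54.94 = 0.5151 mol.
Since Mn²⁺ + 2 e⁻ → Mn, n(e⁻) passed = 2 × 0.5151 = 1.030 mol.
Cells in series carry the same charge, so the same 1.030 mol of electrons passes through cell 2.
Cd²⁺ + 2 e⁻ → Cd, so n(Cd) = 1.030 / 2 = 0.5151 mol.
m(Cd) = 0.5151 × 112.41 = 57.9 g.

57.9 g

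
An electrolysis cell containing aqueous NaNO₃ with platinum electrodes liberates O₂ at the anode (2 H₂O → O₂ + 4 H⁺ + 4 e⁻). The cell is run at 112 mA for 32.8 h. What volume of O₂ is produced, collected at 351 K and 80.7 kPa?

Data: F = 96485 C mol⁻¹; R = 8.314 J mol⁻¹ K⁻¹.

1.24 L

Q = I·t = 0.1120 A × 118080 s = 13220 C.
n(e⁻) = Q/F = 13220 / 96485 = 0.1371 mol.
4 electrons are transferred per O₂ molecule, so n(O₂) = 0.1371 / 4 = 0.03427 mol.
V = nRT/P = (0.03427 × 8.314 × 351) / (80.7 × 10³ Pa) = 0.00124 m³ = 1.24 L.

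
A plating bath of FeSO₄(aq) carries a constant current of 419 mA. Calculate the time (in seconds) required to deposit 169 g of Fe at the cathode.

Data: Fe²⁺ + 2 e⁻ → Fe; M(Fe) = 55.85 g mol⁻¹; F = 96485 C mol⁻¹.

n(Fe) = m/M = 169 / 55.85 = 3.026 mol.
Each Fe atom requires 2 electrons, so n(e⁻) = 2 × 3.026 = 6.052 mol.
Q = n(e⁻)·F = 6.052 × 96485 = 583900 C.
t = Q/I = 583900 / 0.4190 A = 1394000 s.

1.39 × 10⁶ s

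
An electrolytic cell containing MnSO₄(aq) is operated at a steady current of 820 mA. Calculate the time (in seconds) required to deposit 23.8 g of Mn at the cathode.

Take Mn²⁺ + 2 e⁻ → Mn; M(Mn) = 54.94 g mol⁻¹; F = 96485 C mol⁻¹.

1.02 × 10⁵ s

n(Mn) = m/M = 23.8 / 54.94 = 0.4332 mol.
Each Mn atom requires 2 electrons, so n(e⁻) = 2 × 0.4332 = 0.8664 mol.
Q = n(e⁻)·F = 0.8664 × 96485 = 83590 C.
t = Q/I = 83590 / 0.8200 A = 101900 s.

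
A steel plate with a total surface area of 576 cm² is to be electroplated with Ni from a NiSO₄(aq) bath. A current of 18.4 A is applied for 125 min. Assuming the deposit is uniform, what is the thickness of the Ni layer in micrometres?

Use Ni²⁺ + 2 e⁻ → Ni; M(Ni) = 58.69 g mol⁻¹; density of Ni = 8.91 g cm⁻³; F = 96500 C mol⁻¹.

Q = I·t = 18.40 × 7500.0 = 138000 C; n(e⁻) = 1.430 mol.
n(Ni) = n(e⁻)/2 = 0.7150 mol, so m = 0.7150 × 58.69 = 41.96 g.
Volume = m/ρ = 41.96 / 8.91 = 4.710 cm³.
Thickness = V/A = 4.710 / 576 = 0.00818 cm = 81.8 μm.

81.8 μm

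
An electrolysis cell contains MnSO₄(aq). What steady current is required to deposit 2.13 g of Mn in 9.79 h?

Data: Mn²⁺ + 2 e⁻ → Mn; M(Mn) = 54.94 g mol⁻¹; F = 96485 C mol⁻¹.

n(Mn) = 2.13 / 54.94 = 0.03877 mol.
n(e⁻) = 2 × 0.03877 = 0.07754 mol.
Q = n(e⁻)·F = 0.07754 × 96485 = 7481 C.
I = Q/t = 7481 / 35244 s = 0.212 A.

0.212 A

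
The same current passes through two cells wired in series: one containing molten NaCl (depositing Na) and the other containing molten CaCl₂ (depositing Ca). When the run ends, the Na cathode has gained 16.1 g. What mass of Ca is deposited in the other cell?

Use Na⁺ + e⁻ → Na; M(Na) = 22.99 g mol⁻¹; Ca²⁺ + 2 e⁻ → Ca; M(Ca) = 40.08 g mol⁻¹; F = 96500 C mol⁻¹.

14.0 g

n(Na) = 16.1 / 22.99 = 0.7003 mol.
Since Na⁺ + e⁻ → Na, n(e⁻) passed = 1 × 0.7003 = 0.7003 mol.
Cells in series carry the same charge, so the same 0.7003 mol of electrons passes through cell 2.
Ca²⁺ + 2 e⁻ → Ca, so n(Ca) = 0.7003 / 2 = 0.3502 mol.
m(Ca) = 0.3502 × 40.08 = 14.0 g.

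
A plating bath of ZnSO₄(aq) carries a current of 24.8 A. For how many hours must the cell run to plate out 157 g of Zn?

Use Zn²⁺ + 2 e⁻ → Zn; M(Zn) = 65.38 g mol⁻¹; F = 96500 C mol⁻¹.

5.19 h

n(Zn) = m/M = 157 / 65.38 = 2.401 mol.
Each Zn atom requires 2 electrons, so n(e⁻) = 2 × 2.401 = 4.803 mol.
Q = n(e⁻)·F = 4.803 × 96500 = 463500 C.
t = Q/I = 463500 / 24.80 A = 18690 s = 5.19 h.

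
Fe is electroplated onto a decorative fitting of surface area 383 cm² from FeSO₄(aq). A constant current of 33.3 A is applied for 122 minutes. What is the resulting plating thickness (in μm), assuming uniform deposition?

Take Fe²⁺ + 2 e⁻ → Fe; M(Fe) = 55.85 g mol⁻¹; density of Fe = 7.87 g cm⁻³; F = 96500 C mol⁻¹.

Q = I·t = 33.30 × 7320.0 = 243800 C; n(e⁻) = 2.526 mol.
n(Fe) = n(e⁻)/2 = 1.263 mol, so m = 1.263 × 55.85 = 70.54 g.
Volume = m/ρ = 70.54 / 7.87 = 8.963 cm³.
Thickness = V/A = 8.963 / 383 = 0.0234 cm = 234 μm.

234 μm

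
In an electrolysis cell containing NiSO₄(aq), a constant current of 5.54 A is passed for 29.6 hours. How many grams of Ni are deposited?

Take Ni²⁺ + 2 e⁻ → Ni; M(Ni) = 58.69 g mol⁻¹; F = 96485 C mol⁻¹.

Q = I·t = 5.540 A × 106560 s = 590300 C.
n(e⁻) = Q/F = 590300 / 96485 = 6.118 mol.
Ni²⁺ + 2 e⁻ → Ni, so n(Ni) = n(e⁻)/2 = 3.059 mol.
m = n·M = 3.059 × 58.69 = 180 g.

180 g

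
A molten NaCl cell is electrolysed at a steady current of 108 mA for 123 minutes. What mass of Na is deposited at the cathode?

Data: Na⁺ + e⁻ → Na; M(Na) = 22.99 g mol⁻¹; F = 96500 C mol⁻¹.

Q = I·t = 0.1080 A × 7380.0 s = 797.0 C.
n(e⁻) = Q/F = 797.0 / 96500 = 0.008259 mol.
Na⁺ + e⁻ → Na, so n(Na) = n(e⁻)/1 = 0.008259 mol.
m = n·M = 0.008259 × 22.99 = 0.190 g.

0.190 g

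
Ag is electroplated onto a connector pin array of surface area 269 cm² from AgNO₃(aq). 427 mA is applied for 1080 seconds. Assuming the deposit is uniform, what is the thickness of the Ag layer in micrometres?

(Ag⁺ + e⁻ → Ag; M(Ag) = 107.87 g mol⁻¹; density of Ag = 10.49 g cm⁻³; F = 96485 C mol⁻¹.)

1.83 μm

Q = I·t = 0.4270 × 1080.0 = 461.2 C; n(e⁻) = 0.004780 mol.
n(Ag) = n(e⁻)/1 = 0.004780 mol, so m = 0.004780 × 107.87 = 0.5156 g.
Volume = m/ρ = 0.5156 / 10.49 = 0.04915 cm³.
Thickness = V/A = 0.04915 / 269 = 1.83 × 10⁻⁴ cm = 1.83 μm.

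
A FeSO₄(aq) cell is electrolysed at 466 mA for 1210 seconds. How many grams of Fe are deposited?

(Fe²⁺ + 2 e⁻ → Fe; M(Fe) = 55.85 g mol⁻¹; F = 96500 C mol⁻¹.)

Q = I·t = 0.4660 A × 1210.0 s = 563.9 C.
n(e⁻) = Q/F = 563.9 / 96500 = 0.005843 mol.
Fe²⁺ + 2 e⁻ → Fe, so n(Fe) = n(e⁻)/2 = 0.002922 mol.
m = n·M = 0.002922 × 55.85 = 0.163 g.

0.163 g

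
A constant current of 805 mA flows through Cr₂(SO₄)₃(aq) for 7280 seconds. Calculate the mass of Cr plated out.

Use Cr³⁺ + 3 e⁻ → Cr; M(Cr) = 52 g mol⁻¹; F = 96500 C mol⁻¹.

1.05 g

Q = I·t = 0.8050 A × 7280.0 s = 5860 C.
n(e⁻) = Q/F = 5860 / 96500 = 0.06073 mol.
Cr³⁺ + 3 e⁻ → Cr, so n(Cr) = n(e⁻)/3 = 0.02024 mol.
m = n·M = 0.02024 × 52 = 1.05 g.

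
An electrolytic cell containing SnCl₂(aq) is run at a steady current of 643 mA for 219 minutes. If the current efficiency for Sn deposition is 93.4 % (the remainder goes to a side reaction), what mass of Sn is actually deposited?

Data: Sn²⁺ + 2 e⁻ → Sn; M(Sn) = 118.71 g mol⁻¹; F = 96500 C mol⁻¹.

Q = I·t = 0.6430 × 13140 = 8449 C.
n(e⁻) = 8449/96500 = 0.08755 mol; theoretically n(Sn) = 0.08755/2 = 0.04378 mol, m_theo = 5.197 g.
At 93.4 % efficiency, m_actual = 0.934 × 5.197 = 4.85 g.

4.85 g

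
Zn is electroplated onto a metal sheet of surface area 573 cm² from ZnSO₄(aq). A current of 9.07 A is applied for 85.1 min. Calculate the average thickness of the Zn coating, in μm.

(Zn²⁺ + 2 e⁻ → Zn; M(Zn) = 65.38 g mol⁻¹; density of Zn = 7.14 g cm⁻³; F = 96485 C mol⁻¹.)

Q = I·t = 9.070 × 5106.0 = 46310 C; n(e⁻) = 0.4800 mol.
n(Zn) = n(e⁻)/2 = 0.2400 mol, so m = 0.2400 × 65.38 = 15.69 g.
Volume = m/ρ = 15.69 / 7.14 = 2.198 cm³.
Thickness = V/A = 2.198 / 573 = 0.00384 cm = 38.4 μm.

38.4 μm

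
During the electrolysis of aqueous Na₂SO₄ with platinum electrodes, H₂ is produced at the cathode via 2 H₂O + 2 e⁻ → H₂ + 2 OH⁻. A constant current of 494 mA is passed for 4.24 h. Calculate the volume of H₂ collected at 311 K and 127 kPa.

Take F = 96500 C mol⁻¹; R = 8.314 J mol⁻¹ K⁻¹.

Q = I·t = 0.4940 A × 15264 s = 7540 C.
n(e⁻) = Q/F = 7540 / 96500 = 0.07814 mol.
2 electrons are transferred per H₂ molecule, so n(H₂) = 0.07814 / 2 = 0.03907 mol.
V = nRT/P = (0.03907 × 8.314 × 311) / (127 × 10³ Pa) = 7.95 × 10⁻⁴ m³ = 0.795 L.

0.795 L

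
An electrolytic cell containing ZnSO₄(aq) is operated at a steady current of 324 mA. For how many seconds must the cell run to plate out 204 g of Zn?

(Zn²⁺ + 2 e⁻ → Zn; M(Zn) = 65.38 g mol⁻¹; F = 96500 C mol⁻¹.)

1.86 × 10⁶ s

n(Zn) = m/M = 204 / 65.38 = 3.120 mol.
Each Zn atom requires 2 electrons, so n(e⁻) = 2 × 3.120 = 6.240 mol.
Q = n(e⁻)·F = 6.240 × 96500 = 602200 C.
t = Q/I = 602200 / 0.3240 A = 1859000 s.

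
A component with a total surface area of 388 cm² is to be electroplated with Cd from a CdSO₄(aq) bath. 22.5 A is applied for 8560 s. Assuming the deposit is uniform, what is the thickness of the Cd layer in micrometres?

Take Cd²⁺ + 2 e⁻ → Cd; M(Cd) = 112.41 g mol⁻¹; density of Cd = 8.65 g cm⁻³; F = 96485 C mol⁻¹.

334 μm

Q = I·t = 22.50 × 8560.0 = 192600 C; n(e⁻) = 1.996 mol.
n(Cd) = n(e⁻)/2 = 0.9981 mol, so m = 0.9981 × 112.41 = 112.2 g.
Volume = m/ρ = 112.2 / 8.65 = 12.97 cm³.
Thickness = V/A = 12.97 / 388 = 0.0334 cm = 334 μm.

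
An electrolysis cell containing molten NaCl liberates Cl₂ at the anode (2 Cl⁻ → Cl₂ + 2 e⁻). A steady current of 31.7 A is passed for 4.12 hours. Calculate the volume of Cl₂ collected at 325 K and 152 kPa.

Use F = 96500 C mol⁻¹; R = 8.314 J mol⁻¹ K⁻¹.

Q = I·t = 31.70 A × 14832 s = 470200 C.
n(e⁻) = Q/F = 470200 / 96500 = 4.872 mol.
2 electrons are transferred per Cl₂ molecule, so n(Cl₂) = 4.872 / 2 = 2.436 mol.
V = nRT/P = (2.436 × 8.314 × 325) / (152 × 10³ Pa) = 0.0433 m³ = 43.3 L.

43.3 L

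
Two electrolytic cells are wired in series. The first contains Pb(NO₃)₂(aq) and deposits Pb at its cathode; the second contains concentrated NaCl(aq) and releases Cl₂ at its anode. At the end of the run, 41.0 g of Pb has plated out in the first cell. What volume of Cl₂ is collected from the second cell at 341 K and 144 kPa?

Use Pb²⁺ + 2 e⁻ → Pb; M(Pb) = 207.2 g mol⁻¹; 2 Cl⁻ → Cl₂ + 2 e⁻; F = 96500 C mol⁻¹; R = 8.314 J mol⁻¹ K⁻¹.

3.90 L

n(Pb) = 41.0 / 207.2 = 0.1979 mol, so n(e⁻) = 2 × 0.1979 = 0.3958 mol.
The cells are in series, so the same 0.3958 mol of electrons passes through the second cell.
2 Cl⁻ → Cl₂ + 2 e⁻ — 2 mol e⁻ per mol Cl₂, so n(Cl₂) = 0.3958/2 = 0.1979 mol.
V = nRT/P = (0.1979 × 8.314 × 341) / (144 × 10³) = 0.00390 m³ = 3.90 L.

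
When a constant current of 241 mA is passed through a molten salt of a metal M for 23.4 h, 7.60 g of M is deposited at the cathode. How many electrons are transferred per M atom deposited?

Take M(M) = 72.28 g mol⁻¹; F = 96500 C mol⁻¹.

Q = I·t = 0.2410 A × 84240 s = 20300 C, so n(e⁻) = 20300/96500 = 0.2104 mol.
n(M) deposited = 7.60 / 72.28 = 0.1051 mol.
Electrons per atom = n(e⁻)/n(M) = 0.2104 / 0.1051 = 2.00 ≈ 2, so the ion is M²⁺.

2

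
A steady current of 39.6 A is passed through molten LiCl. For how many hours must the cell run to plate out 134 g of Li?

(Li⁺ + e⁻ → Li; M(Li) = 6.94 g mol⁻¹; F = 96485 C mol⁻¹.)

13.1 h

n(Li) = m/M = 134 / 6.94 = 19.31 mol.
Each Li atom requires 1 electron, so n(e⁻) = 1 × 19.31 = 19.31 mol.
Q = n(e⁻)·F = 19.31 × 96485 = 1863000 C.
t = Q/I = 1863000 / 39.60 A = 47040 s = 13.1 h.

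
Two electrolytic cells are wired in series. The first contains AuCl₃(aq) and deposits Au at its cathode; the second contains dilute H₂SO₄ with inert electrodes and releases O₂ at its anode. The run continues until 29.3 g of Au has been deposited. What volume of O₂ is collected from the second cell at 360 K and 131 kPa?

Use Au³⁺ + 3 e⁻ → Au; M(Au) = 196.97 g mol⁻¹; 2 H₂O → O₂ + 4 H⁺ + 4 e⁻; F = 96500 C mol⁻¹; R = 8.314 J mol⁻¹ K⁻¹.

n(Au) = 29.3 / 196.97 = 0.1488 mol, so n(e⁻) = 3 × 0.1488 = 0.4463 mol.
The cells are in series, so the same 0.4463 mol of electrons passes through the second cell.
2 H₂O → O₂ + 4 H⁺ + 4 e⁻ — 4 mol e⁻ per mol O₂, so n(O₂) = 0.4463/4 = 0.1116 mol.
V = nRT/P = (0.1116 × 8.314 × 360) / (131 × 10³) = 0.00255 m³ = 2.55 L.

2.55 L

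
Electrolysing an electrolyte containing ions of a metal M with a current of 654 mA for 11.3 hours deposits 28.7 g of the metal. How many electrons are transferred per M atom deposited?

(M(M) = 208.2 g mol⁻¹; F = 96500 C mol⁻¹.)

2

Q = I·t = 0.6540 A × 40680 s = 26600 C, so n(e⁻) = 26600/96500 = 0.2757 mol.
n(M) deposited = 28.7 / 208.2 = 0.1378 mol.
Electrons per atom = n(e⁻)/n(M) = 0.2757 / 0.1378 = 2.00 ≈ 2, so the ion is M²⁺.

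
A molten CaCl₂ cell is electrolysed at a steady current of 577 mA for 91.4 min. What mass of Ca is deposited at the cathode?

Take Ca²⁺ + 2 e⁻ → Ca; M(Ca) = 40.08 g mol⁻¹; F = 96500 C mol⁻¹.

Q = I·t = 0.5770 A × 5484.0 s = 3164 C.
n(e⁻) = Q/F = 3164 / 96500 = 0.03279 mol.
Ca²⁺ + 2 e⁻ → Ca, so n(Ca) = n(e⁻)/2 = 0.01640 mol.
m = n·M = 0.01640 × 40.08 = 0.657 g.

0.657 g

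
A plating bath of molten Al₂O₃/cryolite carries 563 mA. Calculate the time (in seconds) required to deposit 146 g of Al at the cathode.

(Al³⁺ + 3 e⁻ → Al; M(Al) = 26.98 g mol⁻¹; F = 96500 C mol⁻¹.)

n(Al) = m/M = 146 / 26.98 = 5.411 mol.
Each Al atom requires 3 electrons, so n(e⁻) = 3 × 5.411 = 16.23 mol.
Q = n(e⁻)·F = 16.23 × 96500 = 1567000 C.
t = Q/I = 1567000 / 0.5630 A = 2783000 s.

2.78 × 10⁶ s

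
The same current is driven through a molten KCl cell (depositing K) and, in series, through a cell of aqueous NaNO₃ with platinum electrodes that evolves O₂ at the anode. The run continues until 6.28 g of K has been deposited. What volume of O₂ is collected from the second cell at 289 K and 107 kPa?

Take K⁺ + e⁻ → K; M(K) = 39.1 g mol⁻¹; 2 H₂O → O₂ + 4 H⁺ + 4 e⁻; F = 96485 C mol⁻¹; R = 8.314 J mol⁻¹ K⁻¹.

n(K) = 6.28 / 39.1 = 0.1606 mol, so n(e⁻) = 1 × 0.1606 = 0.1606 mol.
The cells are in series, so the same 0.1606 mol of electrons passes through the second cell.
2 H₂O → O₂ + 4 H⁺ + 4 e⁻ — 4 mol e⁻ per mol O₂, so n(O₂) = 0.1606/4 = 0.04015 mol.
V = nRT/P = (0.04015 × 8.314 × 289) / (107 × 10³) = 9.02 × 10⁻⁴ m³ = 0.902 L.

0.902 L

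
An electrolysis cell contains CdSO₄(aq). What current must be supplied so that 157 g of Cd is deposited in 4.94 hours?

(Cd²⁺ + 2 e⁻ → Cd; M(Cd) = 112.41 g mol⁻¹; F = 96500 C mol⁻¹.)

n(Cd) = 157 / 112.41 = 1.397 mol.
n(e⁻) = 2 × 1.397 = 2.793 mol.
Q = n(e⁻)·F = 2.793 × 96500 = 269600 C.
I = Q/t = 269600 / 17784 s = 15.2 A.

15.2 A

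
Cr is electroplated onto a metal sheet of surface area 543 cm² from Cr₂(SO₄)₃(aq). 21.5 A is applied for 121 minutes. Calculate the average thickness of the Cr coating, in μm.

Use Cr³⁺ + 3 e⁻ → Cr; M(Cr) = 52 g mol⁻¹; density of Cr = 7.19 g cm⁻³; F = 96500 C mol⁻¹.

Q = I·t = 21.50 × 7260.0 = 156100 C; n(e⁻) = 1.618 mol.
n(Cr) = n(e⁻)/3 = 0.5392 mol, so m = 0.5392 × 52 = 28.04 g.
Volume = m/ρ = 28.04 / 7.19 = 3.899 cm³.
Thickness = V/A = 3.899 / 543 = 0.00718 cm = 71.8 μm.

71.8 μm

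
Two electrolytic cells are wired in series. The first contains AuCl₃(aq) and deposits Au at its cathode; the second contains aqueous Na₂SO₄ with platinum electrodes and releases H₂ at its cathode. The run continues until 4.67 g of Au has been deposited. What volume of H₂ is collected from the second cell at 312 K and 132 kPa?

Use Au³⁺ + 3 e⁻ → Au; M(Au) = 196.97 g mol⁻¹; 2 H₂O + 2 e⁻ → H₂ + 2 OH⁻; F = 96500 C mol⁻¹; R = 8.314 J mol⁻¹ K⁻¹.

n(Au) = 4.67 / 196.97 = 0.02371 mol, so n(e⁻) = 3 × 0.02371 = 0.07113 mol.
The cells are in series, so the same 0.07113 mol of electrons passes through the second cell.
2 H₂O + 2 e⁻ → H₂ + 2 OH⁻ — 2 mol e⁻ per mol H₂, so n(H₂) = 0.07113/2 = 0.03556 mol.
V = nRT/P = (0.03556 × 8.314 × 312) / (132 × 10³) = 6.99 × 10⁻⁴ m³ = 0.699 L.

0.699 L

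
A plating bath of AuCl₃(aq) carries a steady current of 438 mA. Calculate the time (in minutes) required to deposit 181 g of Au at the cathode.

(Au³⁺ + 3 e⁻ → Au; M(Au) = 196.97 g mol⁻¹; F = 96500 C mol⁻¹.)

n(Au) = m/M = 181 / 196.97 = 0.9189 mol.
Each Au atom requires 3 electrons, so n(e⁻) = 3 × 0.9189 = 2.757 mol.
Q = n(e⁻)·F = 2.757 × 96500 = 266000 C.
t = Q/I = 266000 / 0.4380 A = 607400 s = 10100 min.

10100 min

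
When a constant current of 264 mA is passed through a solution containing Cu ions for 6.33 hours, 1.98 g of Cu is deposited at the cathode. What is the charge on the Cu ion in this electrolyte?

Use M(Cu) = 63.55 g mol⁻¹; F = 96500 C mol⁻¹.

Q = I·t = 0.2640 A × 22788 s = 6016 C, so n(e⁻) = 6016/96500 = 0.06234 mol.
n(Cu) deposited = 1.98 / 63.55 = 0.03116 mol.
Electrons per atom = n(e⁻)/n(Cu) = 0.06234 / 0.03116 = 2.00 ≈ 2, so the ion is Cu²⁺.

+2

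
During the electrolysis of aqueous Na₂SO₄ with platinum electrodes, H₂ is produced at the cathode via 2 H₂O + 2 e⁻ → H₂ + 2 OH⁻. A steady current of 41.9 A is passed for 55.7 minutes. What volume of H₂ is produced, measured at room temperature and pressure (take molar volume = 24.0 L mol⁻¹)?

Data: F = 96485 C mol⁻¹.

17.4 L

Q = I·t = 41.90 A × 3342.0 s = 140000 C.
n(e⁻) = Q/F = 140000 / 96485 = 1.451 mol.
2 electrons are transferred per H₂ molecule, so n(H₂) = 1.451 / 2 = 0.7257 mol.
V = n × V_m = 0.7257 × 24.0 = 17.4 L.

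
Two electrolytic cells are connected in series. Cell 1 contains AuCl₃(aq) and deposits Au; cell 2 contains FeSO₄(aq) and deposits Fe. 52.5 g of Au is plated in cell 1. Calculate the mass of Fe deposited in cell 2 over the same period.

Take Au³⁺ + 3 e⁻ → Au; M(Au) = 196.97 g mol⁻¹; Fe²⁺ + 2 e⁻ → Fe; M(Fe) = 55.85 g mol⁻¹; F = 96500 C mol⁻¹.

22.3 g

n(Au) = 52.5 / 196.97 = 0.2665 mol.
Since Au³⁺ + 3 e⁻ → Au, n(e⁻) passed = 3 × 0.2665 = 0.7996 mol.
Cells in series carry the same charge, so the same 0.7996 mol of electrons passes through cell 2.
Fe²⁺ + 2 e⁻ → Fe, so n(Fe) = 0.7996 / 2 = 0.3998 mol.
m(Fe) = 0.3998 × 55.85 = 22.3 g.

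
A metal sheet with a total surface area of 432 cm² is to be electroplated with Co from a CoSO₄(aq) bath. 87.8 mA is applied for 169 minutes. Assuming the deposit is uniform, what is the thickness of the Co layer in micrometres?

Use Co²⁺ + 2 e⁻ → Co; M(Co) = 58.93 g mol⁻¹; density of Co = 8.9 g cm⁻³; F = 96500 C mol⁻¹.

0.707 μm

Q = I·t = 0.08780 × 10140 = 890.3 C; n(e⁻) = 0.009226 mol.
n(Co) = n(e⁻)/2 = 0.004613 mol, so m = 0.004613 × 58.93 = 0.2718 g.
Volume = m/ρ = 0.2718 / 8.9 = 0.03054 cm³.
Thickness = V/A = 0.03054 / 432 = 7.07 × 10⁻⁵ cm = 0.707 μm.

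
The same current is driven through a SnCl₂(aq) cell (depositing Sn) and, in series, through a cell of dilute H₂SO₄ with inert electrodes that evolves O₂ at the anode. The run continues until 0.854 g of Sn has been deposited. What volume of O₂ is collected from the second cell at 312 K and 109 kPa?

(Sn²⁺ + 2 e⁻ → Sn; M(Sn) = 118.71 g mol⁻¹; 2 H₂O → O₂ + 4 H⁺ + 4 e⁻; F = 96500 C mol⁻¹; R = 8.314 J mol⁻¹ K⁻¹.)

0.0856 L

n(Sn) = 0.854 / 118.71 = 0.007194 mol, so n(e⁻) = 2 × 0.007194 = 0.01439 mol.
The cells are in series, so the same 0.01439 mol of electrons passes through the second cell.
2 H₂O → O₂ + 4 H⁺ + 4 e⁻ — 4 mol e⁻ per mol O₂, so n(O₂) = 0.01439/4 = 0.003597 mol.
V = nRT/P = (0.003597 × 8.314 × 312) / (109 × 10³) = 8.56 × 10⁻⁵ m³ = 0.0856 L.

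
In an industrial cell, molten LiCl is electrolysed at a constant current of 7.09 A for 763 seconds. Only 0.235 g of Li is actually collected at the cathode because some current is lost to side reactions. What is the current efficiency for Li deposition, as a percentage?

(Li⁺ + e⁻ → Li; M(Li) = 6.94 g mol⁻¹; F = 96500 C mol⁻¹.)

60.4 %

Q = I·t = 7.090 × 763.00 = 5410 C; n(e⁻) = 5410/96500 = 0.05606 mol.
Theoretical n(Li) = n(e⁻)/1 = 0.05606 mol, i.e. m_theo = 0.05606 × 6.94 = 0.3890 g.
Efficiency = m_actual / m_theo = 0.235 / 0.3890 = 60.4 %.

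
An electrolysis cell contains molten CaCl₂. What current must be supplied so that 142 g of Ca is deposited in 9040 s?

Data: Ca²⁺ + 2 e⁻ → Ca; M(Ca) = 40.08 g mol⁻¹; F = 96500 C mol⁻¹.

75.6 A

n(Ca) = 142 / 40.08 = 3.543 mol.
n(e⁻) = 2 × 3.543 = 7.086 mol.
Q = n(e⁻)·F = 7.086 × 96500 = 683800 C.
I = Q/t = 683800 / 9040.0 s = 75.6 A.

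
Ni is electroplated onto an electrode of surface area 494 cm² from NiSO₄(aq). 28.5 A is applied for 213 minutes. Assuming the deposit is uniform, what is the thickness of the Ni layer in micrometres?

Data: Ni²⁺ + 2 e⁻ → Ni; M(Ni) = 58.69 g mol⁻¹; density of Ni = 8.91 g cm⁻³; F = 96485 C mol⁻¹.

252 μm

Q = I·t = 28.50 × 12780 = 364200 C; n(e⁻) = 3.775 mol.
n(Ni) = n(e⁻)/2 = 1.887 mol, so m = 1.887 × 58.69 = 110.8 g.
Volume = m/ρ = 110.8 / 8.91 = 12.43 cm³.
Thickness = V/A = 12.43 / 494 = 0.0252 cm = 252 μm.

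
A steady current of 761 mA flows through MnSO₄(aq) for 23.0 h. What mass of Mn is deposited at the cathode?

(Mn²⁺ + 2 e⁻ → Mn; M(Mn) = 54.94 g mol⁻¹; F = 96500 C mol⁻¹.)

17.9 g

Q = I·t = 0.7610 A × 82800 s = 63010 C.
n(e⁻) = Q/F = 63010 / 96500 = 0.6530 mol.
Mn²⁺ + 2 e⁻ → Mn, so n(Mn) = n(e⁻)/2 = 0.3265 mol.
m = n·M = 0.3265 × 54.94 = 17.9 g.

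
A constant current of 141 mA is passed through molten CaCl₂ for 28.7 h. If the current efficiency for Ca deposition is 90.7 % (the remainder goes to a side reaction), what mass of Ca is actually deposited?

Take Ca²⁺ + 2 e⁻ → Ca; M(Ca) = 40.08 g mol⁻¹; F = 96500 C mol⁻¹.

Q = I·t = 0.1410 × 103320 = 14570 C.
n(e⁻) = 14570/96500 = 0.1510 mol; theoretically n(Ca) = 0.1510/2 = 0.07548 mol, m_theo = 3.025 g.
At 90.7 % efficiency, m_actual = 0.907 × 3.025 = 2.74 g.

2.74 g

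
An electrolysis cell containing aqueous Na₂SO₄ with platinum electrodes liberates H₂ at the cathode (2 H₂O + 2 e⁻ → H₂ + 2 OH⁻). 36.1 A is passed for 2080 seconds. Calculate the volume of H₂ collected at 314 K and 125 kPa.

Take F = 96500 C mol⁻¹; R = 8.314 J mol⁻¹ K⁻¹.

8.13 L

Q = I·t = 36.10 A × 2080.0 s = 75090 C.
n(e⁻) = Q/F = 75090 / 96500 = 0.7781 mol.
2 electrons are transferred per H₂ molecule, so n(H₂) = 0.7781 / 2 = 0.3891 mol.
V = nRT/P = (0.3891 × 8.314 × 314) / (125 × 10³ Pa) = 0.00813 m³ = 8.13 L.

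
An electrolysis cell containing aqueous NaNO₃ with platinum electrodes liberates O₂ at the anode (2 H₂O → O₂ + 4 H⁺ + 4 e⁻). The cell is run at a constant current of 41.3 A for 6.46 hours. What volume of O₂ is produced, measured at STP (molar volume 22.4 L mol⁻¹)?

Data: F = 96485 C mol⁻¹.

Q = I·t = 41.30 A × 23256 s = 960500 C.
n(e⁻) = Q/F = 960500 / 96485 = 9.955 mol.
4 electrons are transferred per O₂ molecule, so n(O₂) = 9.955 / 4 = 2.489 mol.
V = n × V_m = 2.489 × 22.4 = 55.7 L.

55.7 L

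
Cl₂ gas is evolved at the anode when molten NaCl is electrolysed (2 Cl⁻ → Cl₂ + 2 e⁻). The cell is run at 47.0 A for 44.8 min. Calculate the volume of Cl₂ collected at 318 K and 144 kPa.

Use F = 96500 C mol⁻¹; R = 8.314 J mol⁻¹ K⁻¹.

12.0 L

Q = I·t = 47.00 A × 2688.0 s = 126300 C.
n(e⁻) = Q/F = 126300 / 96500 = 1.309 mol.
2 electrons are transferred per Cl₂ molecule, so n(Cl₂) = 1.309 / 2 = 0.6546 mol.
V = nRT/P = (0.6546 × 8.314 × 318) / (144 × 10³ Pa) = 0.0120 m³ = 12.0 L.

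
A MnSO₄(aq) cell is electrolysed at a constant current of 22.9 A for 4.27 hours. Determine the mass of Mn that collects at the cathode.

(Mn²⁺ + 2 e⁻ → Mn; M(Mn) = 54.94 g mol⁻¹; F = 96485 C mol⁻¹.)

100 g

Q = I·t = 22.90 A × 15372 s = 352000 C.
n(e⁻) = Q/F = 352000 / 96485 = 3.648 mol.
Mn²⁺ + 2 e⁻ → Mn, so n(Mn) = n(e⁻)/2 = 1.824 mol.
m = n·M = 1.824 × 54.94 = 100 g.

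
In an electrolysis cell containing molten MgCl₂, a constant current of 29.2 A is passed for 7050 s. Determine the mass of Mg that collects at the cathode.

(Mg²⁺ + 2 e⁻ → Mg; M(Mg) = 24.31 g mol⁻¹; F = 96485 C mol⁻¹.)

25.9 g

Q = I·t = 29.20 A × 7050.0 s = 205900 C.
n(e⁻) = Q/F = 205900 / 96485 = 2.134 mol.
Mg²⁺ + 2 e⁻ → Mg, so n(Mg) = n(e⁻)/2 = 1.067 mol.
m = n·M = 1.067 × 24.31 = 25.9 g.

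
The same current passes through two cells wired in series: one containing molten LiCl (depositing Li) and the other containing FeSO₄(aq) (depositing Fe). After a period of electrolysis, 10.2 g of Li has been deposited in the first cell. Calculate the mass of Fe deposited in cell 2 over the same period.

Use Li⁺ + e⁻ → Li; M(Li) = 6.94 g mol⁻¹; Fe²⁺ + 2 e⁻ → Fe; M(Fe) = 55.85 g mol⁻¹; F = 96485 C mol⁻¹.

41.0 g

n(Li) = 10.2 / 6.94 = 1.470 mol.
Since Li⁺ + e⁻ → Li, n(e⁻) passed = 1 × 1.470 = 1.470 mol.
Cells in series carry the same charge, so the same 1.470 mol of electrons passes through cell 2.
Fe²⁺ + 2 e⁻ → Fe, so n(Fe) = 1.470 / 2 = 0.7349 mol.
m(Fe) = 0.7349 × 55.85 = 41.0 g.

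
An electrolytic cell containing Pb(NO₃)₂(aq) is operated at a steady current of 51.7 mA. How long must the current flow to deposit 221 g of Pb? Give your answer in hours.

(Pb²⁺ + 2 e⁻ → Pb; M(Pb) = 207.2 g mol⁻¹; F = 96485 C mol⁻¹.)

1110 h

n(Pb) = m/M = 221 / 207.2 = 1.067 mol.
Each Pb atom requires 2 electrons, so n(e⁻) = 2 × 1.067 = 2.133 mol.
Q = n(e⁻)·F = 2.133 × 96485 = 205800 C.
t = Q/I = 205800 / 0.05170 A = 3981000 s = 1110 h.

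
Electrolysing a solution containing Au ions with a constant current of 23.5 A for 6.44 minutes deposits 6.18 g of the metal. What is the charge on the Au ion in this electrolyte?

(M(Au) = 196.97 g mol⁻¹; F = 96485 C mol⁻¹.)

Q = I·t = 23.50 A × 386.40 s = 9080 C, so n(e⁻) = 9080/96485 = 0.09411 mol.
n(Au) deposited = 6.18 / 196.97 = 0.03138 mol.
Electrons per atom = n(e⁻)/n(Au) = 0.09411 / 0.03138 = 3.00 ≈ 3, so the ion is Au³⁺.

+3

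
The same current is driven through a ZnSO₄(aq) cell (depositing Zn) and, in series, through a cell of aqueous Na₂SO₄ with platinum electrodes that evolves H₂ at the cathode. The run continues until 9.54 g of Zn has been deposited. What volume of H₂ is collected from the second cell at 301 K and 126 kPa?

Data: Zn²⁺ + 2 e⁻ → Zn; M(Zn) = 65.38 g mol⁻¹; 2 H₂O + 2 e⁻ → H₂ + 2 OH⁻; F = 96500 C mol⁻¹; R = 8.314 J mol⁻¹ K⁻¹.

n(Zn) = 9.54 / 65.38 = 0.1459 mol, so n(e⁻) = 2 × 0.1459 = 0.2918 mol.
The cells are in series, so the same 0.2918 mol of electrons passes through the second cell.
2 H₂O + 2 e⁻ → H₂ + 2 OH⁻ — 2 mol e⁻ per mol H₂, so n(H₂) = 0.2918/2 = 0.1459 mol.
V = nRT/P = (0.1459 × 8.314 × 301) / (126 × 10³) = 0.00290 m³ = 2.90 L.

2.90 L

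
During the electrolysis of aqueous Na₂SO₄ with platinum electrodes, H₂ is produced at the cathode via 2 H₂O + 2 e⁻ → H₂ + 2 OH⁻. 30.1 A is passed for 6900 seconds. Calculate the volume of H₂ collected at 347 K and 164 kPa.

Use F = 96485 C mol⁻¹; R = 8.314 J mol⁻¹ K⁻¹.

Q = I·t = 30.10 A × 6900.0 s = 207700 C.
n(e⁻) = Q/F = 207700 / 96485 = 2.153 mol.
2 electrons are transferred per H₂ molecule, so n(H₂) = 2.153 / 2 = 1.076 mol.
V = nRT/P = (1.076 × 8.314 × 347) / (164 × 10³ Pa) = 0.0189 m³ = 18.9 L.

18.9 L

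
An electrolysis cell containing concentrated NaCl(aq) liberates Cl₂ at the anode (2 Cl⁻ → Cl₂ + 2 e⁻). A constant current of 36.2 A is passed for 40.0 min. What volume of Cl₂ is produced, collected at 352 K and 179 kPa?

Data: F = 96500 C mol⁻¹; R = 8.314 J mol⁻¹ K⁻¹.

7.36 L

Q = I·t = 36.20 A × 2400.0 s = 86880 C.
n(e⁻) = Q/F = 86880 / 96500 = 0.9003 mol.
2 electrons are transferred per Cl₂ molecule, so n(Cl₂) = 0.9003 / 2 = 0.4502 mol.
V = nRT/P = (0.4502 × 8.314 × 352) / (179 × 10³ Pa) = 0.00736 m³ = 7.36 L.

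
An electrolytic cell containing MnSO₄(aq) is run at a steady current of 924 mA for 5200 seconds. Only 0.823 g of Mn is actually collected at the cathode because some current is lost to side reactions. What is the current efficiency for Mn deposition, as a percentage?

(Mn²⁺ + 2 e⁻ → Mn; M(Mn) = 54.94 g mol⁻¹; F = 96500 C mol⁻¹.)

Q = I·t = 0.9240 × 5200.0 = 4805 C; n(e⁻) = 4805/96500 = 0.04979 mol.
Theoretical n(Mn) = n(e⁻)/2 = 0.02490 mol, i.e. m_theo = 0.02490 × 54.94 = 1.368 g.
Efficiency = m_actual / m_theo = 0.823 / 1.368 = 60.2 %.

60.2 %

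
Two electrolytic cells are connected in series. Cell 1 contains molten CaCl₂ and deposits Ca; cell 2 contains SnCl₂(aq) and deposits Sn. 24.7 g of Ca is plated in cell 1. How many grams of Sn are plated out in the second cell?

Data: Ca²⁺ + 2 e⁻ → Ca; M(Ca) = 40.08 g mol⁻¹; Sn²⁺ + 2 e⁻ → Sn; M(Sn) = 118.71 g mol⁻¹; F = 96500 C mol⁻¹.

n(Ca) = 24.7 / 40.08 = 0.6163 mol.
Since Ca²⁺ + 2 e⁻ → Ca, n(e⁻) passed = 2 × 0.6163 = 1.233 mol.
Cells in series carry the same charge, so the same 1.233 mol of electrons passes through cell 2.
Sn²⁺ + 2 e⁻ → Sn, so n(Sn) = 1.233 / 2 = 0.6163 mol.
m(Sn) = 0.6163 × 118.71 = 73.2 g.

73.2 g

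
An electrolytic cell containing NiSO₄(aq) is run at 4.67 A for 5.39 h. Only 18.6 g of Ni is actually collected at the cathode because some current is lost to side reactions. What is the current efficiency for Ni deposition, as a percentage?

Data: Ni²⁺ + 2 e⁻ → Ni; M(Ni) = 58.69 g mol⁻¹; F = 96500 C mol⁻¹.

Q = I·t = 4.670 × 19404 = 90620 C; n(e⁻) = 90620/96500 = 0.9390 mol.
Theoretical n(Ni) = n(e⁻)/2 = 0.4695 mol, i.e. m_theo = 0.4695 × 58.69 = 27.56 g.
Efficiency = m_actual / m_theo = 18.6 / 27.56 = 67.5 %.

67.5 %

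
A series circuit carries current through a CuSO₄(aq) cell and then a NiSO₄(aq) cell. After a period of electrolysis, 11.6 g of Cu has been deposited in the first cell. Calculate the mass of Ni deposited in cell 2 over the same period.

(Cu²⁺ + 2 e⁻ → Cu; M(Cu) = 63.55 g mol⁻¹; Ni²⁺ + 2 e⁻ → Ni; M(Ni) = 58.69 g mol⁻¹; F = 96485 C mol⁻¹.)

n(Cu) = 11.6 / 63.55 = 0.1825 mol.
Since Cu²⁺ + 2 e⁻ → Cu, n(e⁻) passed = 2 × 0.1825 = 0.3651 mol.
Cells in series carry the same charge, so the same 0.3651 mol of electrons passes through cell 2.
Ni²⁺ + 2 e⁻ → Ni, so n(Ni) = 0.3651 / 2 = 0.1825 mol.
m(Ni) = 0.1825 × 58.69 = 10.7 g.

10.7 g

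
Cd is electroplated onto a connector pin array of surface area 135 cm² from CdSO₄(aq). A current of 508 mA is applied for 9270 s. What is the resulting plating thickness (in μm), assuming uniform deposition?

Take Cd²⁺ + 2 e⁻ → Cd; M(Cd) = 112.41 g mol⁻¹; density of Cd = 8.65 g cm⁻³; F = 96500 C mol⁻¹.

Q = I·t = 0.5080 × 9270.0 = 4709 C; n(e⁻) = 0.04880 mol.
n(Cd) = n(e⁻)/2 = 0.02440 mol, so m = 0.02440 × 112.41 = 2.743 g.
Volume = m/ρ = 2.743 / 8.65 = 0.3171 cm³.
Thickness = V/A = 0.3171 / 135 = 0.00235 cm = 23.5 μm.

23.5 μm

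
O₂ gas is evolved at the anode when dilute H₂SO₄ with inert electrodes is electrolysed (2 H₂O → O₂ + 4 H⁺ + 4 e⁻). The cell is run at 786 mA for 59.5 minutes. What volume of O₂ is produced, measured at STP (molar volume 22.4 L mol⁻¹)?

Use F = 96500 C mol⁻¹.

Q = I·t = 0.7860 A × 3570.0 s = 2806 C.
n(e⁻) = Q/F = 2806 / 96500 = 0.02908 mol.
4 electrons are transferred per O₂ molecule, so n(O₂) = 0.02908 / 4 = 0.007269 mol.
V = n × V_m = 0.007269 × 22.4 = 0.163 L.

0.163 L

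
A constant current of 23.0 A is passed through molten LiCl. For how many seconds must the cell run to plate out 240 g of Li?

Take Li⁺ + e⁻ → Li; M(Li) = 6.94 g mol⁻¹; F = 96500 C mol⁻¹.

n(Li) = m/M = 240 / 6.94 = 34.58 mol.
Each Li atom requires 1 electron, so n(e⁻) = 1 × 34.58 = 34.58 mol.
Q = n(e⁻)·F = 34.58 × 96500 = 3337000 C.
t = Q/I = 3337000 / 23.00 A = 145100 s.

1.45 × 10⁵ s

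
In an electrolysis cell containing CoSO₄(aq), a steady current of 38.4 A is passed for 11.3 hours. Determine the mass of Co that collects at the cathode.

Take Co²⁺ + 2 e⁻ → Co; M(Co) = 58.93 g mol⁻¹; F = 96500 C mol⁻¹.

Q = I·t = 38.40 A × 40680 s = 1562000 C.
n(e⁻) = Q/F = 1562000 / 96500 = 16.19 mol.
Co²⁺ + 2 e⁻ → Co, so n(Co) = n(e⁻)/2 = 8.094 mol.
m = n·M = 8.094 × 58.93 = 477 g.

477 g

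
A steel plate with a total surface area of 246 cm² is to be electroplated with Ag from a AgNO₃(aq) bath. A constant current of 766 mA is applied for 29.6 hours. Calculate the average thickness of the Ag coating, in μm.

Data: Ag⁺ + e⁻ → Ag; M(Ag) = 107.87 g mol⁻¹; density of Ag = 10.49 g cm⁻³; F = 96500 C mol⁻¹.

Q = I·t = 0.7660 × 106560 = 81620 C; n(e⁻) = 0.8459 mol.
n(Ag) = n(e⁻)/1 = 0.8459 mol, so m = 0.8459 × 107.87 = 91.24 g.
Volume = m/ρ = 91.24 / 10.49 = 8.698 cm³.
Thickness = V/A = 8.698 / 246 = 0.0354 cm = 354 μm.

354 μm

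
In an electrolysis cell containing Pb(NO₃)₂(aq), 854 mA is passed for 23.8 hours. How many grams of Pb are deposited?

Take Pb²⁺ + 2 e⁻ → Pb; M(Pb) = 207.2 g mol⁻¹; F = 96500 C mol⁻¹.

78.6 g

Q = I·t = 0.8540 A × 85680 s = 73170 C.
n(e⁻) = Q/F = 73170 / 96500 = 0.7582 mol.
Pb²⁺ + 2 e⁻ → Pb, so n(Pb) = n(e⁻)/2 = 0.3791 mol.
m = n·M = 0.3791 × 207.2 = 78.6 g.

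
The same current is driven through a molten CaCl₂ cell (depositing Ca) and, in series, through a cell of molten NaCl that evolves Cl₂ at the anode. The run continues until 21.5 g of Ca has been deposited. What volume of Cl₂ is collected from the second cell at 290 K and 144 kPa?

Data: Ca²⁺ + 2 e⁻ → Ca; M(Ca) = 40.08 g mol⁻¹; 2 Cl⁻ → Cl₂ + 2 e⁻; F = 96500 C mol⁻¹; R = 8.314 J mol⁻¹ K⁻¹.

8.98 L

n(Ca) = 21.5 / 40.08 = 0.5364 mol, so n(e⁻) = 2 × 0.5364 = 1.073 mol.
The cells are in series, so the same 1.073 mol of electrons passes through the second cell.
2 Cl⁻ → Cl₂ + 2 e⁻ — 2 mol e⁻ per mol Cl₂, so n(Cl₂) = 1.073/2 = 0.5364 mol.
V = nRT/P = (0.5364 × 8.314 × 290) / (144 × 10³) = 0.00898 m³ = 8.98 L.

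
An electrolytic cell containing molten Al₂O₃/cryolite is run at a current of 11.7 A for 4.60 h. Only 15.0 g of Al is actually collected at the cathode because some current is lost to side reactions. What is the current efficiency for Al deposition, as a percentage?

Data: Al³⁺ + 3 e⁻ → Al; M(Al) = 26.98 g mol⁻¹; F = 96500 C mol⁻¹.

Q = I·t = 11.70 × 16560 = 193800 C; n(e⁻) = 193800/96500 = 2.008 mol.
Theoretical n(Al) = n(e⁻)/3 = 0.6693 mol, i.e. m_theo = 0.6693 × 26.98 = 18.06 g.
Efficiency = m_actual / m_theo = 15.0 / 18.06 = 83.1 %.

83.1 %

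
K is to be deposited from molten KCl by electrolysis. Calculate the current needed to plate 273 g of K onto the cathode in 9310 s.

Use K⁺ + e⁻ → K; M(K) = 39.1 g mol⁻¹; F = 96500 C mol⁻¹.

n(K) = 273 / 39.1 = 6.982 mol.
n(e⁻) = 1 × 6.982 = 6.982 mol.
Q = n(e⁻)·F = 6.982 × 96500 = 673800 C.
I = Q/t = 673800 / 9310.0 s = 72.4 A.

72.4 A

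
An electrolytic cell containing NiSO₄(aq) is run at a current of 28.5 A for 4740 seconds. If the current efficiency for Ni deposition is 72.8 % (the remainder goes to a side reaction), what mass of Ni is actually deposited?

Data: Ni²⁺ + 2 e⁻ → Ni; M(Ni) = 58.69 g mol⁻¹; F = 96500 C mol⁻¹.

Q = I·t = 28.50 × 4740.0 = 135100 C.
n(e⁻) = 135100/96500 = 1.400 mol; theoretically n(Ni) = 1.400/2 = 0.6999 mol, m_theo = 41.08 g.
At 72.8 % efficiency, m_actual = 0.728 × 41.08 = 29.9 g.

29.9 g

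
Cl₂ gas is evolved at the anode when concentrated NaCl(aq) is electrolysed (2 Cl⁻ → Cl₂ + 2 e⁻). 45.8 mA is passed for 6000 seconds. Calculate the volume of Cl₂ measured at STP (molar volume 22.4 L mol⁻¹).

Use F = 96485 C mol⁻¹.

Q = I·t = 0.04580 A × 6000.0 s = 274.8 C.
n(e⁻) = Q/F = 274.8 / 96485 = 0.002848 mol.
2 electrons are transferred per Cl₂ molecule, so n(Cl₂) = 0.002848 / 2 = 0.001424 mol.
V = n × V_m = 0.001424 × 22.4 = 0.0319 L.

0.0319 L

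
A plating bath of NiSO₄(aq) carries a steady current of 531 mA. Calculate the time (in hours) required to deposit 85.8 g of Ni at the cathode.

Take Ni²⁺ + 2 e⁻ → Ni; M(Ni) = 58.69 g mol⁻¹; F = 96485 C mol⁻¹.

148 h

n(Ni) = m/M = 85.8 / 58.69 = 1.462 mol.
Each Ni atom requires 2 electrons, so n(e⁻) = 2 × 1.462 = 2.924 mol.
Q = n(e⁻)·F = 2.924 × 96485 = 282100 C.
t = Q/I = 282100 / 0.5310 A = 531300 s = 148 h.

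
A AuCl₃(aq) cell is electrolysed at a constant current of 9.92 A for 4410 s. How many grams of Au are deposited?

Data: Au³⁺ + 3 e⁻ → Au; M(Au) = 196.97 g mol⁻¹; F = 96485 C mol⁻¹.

29.8 g

Q = I·t = 9.920 A × 4410.0 s = 43750 C.
n(e⁻) = Q/F = 43750 / 96485 = 0.4534 mol.
Au³⁺ + 3 e⁻ → Au, so n(Au) = n(e⁻)/3 = 0.1511 mol.
m = n·M = 0.1511 × 196.97 = 29.8 g.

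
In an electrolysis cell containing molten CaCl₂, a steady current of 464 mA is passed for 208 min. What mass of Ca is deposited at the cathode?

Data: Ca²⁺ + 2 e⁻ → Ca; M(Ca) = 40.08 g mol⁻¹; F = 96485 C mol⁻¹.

1.20 g

Q = I·t = 0.4640 A × 12480 s = 5791 C.
n(e⁻) = Q/F = 5791 / 96485 = 0.06002 mol.
Ca²⁺ + 2 e⁻ → Ca, so n(Ca) = n(e⁻)/2 = 0.03001 mol.
m = n·M = 0.03001 × 40.08 = 1.20 g.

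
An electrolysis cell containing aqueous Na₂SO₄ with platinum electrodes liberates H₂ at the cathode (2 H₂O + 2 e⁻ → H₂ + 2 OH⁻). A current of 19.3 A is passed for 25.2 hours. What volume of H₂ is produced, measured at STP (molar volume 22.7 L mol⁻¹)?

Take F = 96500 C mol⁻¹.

206 L

Q = I·t = 19.30 A × 90720 s = 1751000 C.
n(e⁻) = Q/F = 1751000 / 96500 = 18.14 mol.
2 electrons are transferred per H₂ molecule, so n(H₂) = 18.14 / 2 = 9.072 mol.
V = n × V_m = 9.072 × 22.7 = 206 L.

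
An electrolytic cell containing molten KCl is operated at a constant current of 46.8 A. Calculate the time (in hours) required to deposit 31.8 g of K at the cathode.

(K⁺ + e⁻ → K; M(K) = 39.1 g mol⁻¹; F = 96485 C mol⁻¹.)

n(K) = m/M = 31.8 / 39.1 = 0.8133 mol.
Each K atom requires 1 electron, so n(e⁻) = 1 × 0.8133 = 0.8133 mol.
Q = n(e⁻)·F = 0.8133 × 96485 = 78470 C.
t = Q/I = 78470 / 46.80 A = 1677 s = 0.466 h.

0.466 h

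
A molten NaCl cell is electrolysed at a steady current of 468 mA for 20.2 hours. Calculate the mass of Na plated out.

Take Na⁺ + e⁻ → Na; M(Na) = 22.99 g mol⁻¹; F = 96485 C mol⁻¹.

Q = I·t = 0.4680 A × 72720 s = 34030 C.
n(e⁻) = Q/F = 34030 / 96485 = 0.3527 mol.
Na⁺ + e⁻ → Na, so n(Na) = n(e⁻)/1 = 0.3527 mol.
m = n·M = 0.3527 × 22.99 = 8.11 g.

8.11 g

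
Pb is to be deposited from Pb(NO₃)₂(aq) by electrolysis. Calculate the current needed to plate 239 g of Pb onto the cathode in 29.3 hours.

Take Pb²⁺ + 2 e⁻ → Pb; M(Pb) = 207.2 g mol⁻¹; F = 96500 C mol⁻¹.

2.11 A

n(Pb) = 239 / 207.2 = 1.153 mol.
n(e⁻) = 2 × 1.153 = 2.307 mol.
Q = n(e⁻)·F = 2.307 × 96500 = 222600 C.
I = Q/t = 222600 / 105480 s = 2.11 A.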